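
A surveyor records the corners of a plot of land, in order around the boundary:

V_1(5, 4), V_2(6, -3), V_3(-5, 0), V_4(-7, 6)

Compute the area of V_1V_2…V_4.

71

Apply Gauss's area formula: 2A = Σ (x_i·y_{i+1} − x_{i+1}·y_i), indices taken mod 4.
Σ = (-39) + (-15) + (-30) + (-58) = -142
Area = |Σ|/2 = 71.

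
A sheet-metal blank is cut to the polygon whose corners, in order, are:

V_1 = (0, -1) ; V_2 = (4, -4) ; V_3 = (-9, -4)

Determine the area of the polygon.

19.5

Cross-terms: 4, -52, 9  ⇒  Σ = -39
Area = |Σ|/2 = 19.5.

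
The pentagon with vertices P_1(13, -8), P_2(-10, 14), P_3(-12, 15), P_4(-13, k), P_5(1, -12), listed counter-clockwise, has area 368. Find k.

-9

The doubled signed area Σ (x_i y_{i+1} − x_{i+1} y_i) is linear in k.
With k=0 it equals 619; the coefficient of k is -13 (from the two edges through P_4).
So -13·k + 619 = 2·368 = 736 ⇒ k = -9.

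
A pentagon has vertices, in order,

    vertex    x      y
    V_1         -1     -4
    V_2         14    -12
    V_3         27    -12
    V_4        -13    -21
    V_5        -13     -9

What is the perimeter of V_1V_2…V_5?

96

|V_1V_2| = √((15)² + (-8)²) = √289 = 17
|V_2V_3| = √((13)² + (0)²) = √169 = 13
|V_3V_4| = √((-40)² + (-9)²) = √1681 = 41
|V_4V_5| = √((0)² + (12)²) = √144 = 12
|V_5V_1| = √((12)² + (5)²) = √169 = 13
Perimeter = 17 + 13 + 41 + 12 + 13 = 96.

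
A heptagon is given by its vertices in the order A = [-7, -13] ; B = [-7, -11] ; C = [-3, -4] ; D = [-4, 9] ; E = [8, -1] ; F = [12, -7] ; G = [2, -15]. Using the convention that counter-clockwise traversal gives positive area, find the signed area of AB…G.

Σ = (-14) + (-5) + (-43) + (-68) + (-44) + (-166) + (-131) = -471
Signed area = Σ/2 = -235.5 (negative ⇒ clockwise traversal).

-235.5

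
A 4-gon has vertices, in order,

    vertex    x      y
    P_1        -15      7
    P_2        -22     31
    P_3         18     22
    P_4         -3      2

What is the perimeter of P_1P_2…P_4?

108

|P_1P_2| = √((-7)² + (24)²) = √625 = 25
|P_2P_3| = √((40)² + (-9)²) = √1681 = 41
|P_3P_4| = √((-21)² + (-20)²) = √841 = 29
|P_4P_1| = √((-12)² + (5)²) = √169 = 13
Perimeter = 25 + 41 + 29 + 13 = 108.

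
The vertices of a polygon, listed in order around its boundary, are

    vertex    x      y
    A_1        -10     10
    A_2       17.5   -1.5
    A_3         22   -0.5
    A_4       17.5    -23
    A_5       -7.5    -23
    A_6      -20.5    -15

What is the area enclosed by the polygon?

Σ = (-160) + (24.25) + (-497.25) + (-575) + (-359) + (-355) = -1922
Area = |Σ|/2 = 961.

961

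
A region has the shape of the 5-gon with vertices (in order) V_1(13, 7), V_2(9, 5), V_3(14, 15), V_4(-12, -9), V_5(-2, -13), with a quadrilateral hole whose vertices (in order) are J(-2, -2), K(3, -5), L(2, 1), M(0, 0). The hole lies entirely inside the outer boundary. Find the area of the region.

192.5

Outer boundary:
Apply the surveyor's formula: 2A = Σ (x_i·y_{i+1} − x_{i+1}·y_i), indices taken mod 5.
Cross-terms: 2, 65, 54, 138, 155  ⇒  Σ = 414
Area = |Σ|/2 = 207.
Hole:
Apply the surveyor's formula: 2A = Σ (x_i·y_{i+1} − x_{i+1}·y_i), indices taken mod 4.
Σ = (16) + (13) + (0) + (0) = 29
Area = |Σ|/2 = 14.5.
Net area = 207 − 14.5 = 192.5.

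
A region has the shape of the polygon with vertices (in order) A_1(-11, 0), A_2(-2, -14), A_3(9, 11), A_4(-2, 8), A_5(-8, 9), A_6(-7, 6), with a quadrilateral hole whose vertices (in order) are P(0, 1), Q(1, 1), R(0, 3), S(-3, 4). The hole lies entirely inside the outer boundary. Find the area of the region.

Outer boundary:
Apply the shoelace (surveyor's) formula: 2A = Σ (x_i·y_{i+1} − x_{i+1}·y_i), indices taken mod 6.
Cross-terms: 154, 104, 94, 46, 15, 66  ⇒  Σ = 479
Area = |Σ|/2 = 239.5.
Hole:
Apply the shoelace (surveyor's) formula: 2A = Σ (x_i·y_{i+1} − x_{i+1}·y_i), indices taken mod 4.
Cross-terms: -1, 3, 9, -3  ⇒  Σ = 8
Area = |Σ|/2 = 4.
Net area = 239.5 − 4 = 235.5.

235.5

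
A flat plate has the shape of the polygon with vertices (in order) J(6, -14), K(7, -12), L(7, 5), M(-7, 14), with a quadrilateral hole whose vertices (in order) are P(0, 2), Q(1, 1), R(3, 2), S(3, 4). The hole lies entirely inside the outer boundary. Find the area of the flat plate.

Outer boundary:
Apply Gauss's area formula: 2A = Σ (x_i·y_{i+1} − x_{i+1}·y_i), indices taken mod 4.
J→K: (6)(-12) − (7)(-14) = 26
K→L: (7)(5) − (7)(-12) = 119
L→M: (7)(14) − (-7)(5) = 133
M→J: (-7)(-14) − (6)(14) = 14
Σ = 292
Area = |Σ|/2 = 146.
Hole:
Apply the shoelace formula: 2A = Σ (x_i·y_{i+1} − x_{i+1}·y_i), indices taken mod 4.
Cross-terms: -2, -1, 6, 6  ⇒  Σ = 9
Area = |Σ|/2 = 4.5.
Net area = 146 − 4.5 = 141.5.

141.5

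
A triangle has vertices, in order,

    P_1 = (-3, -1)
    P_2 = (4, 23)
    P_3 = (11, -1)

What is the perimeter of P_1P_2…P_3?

64

|P_1P_2| = √((7)² + (24)²) = √625 = 25
|P_2P_3| = √((7)² + (-24)²) = √625 = 25
|P_3P_1| = √((-14)² + (0)²) = √196 = 14
Perimeter = 25 + 25 + 14 = 64.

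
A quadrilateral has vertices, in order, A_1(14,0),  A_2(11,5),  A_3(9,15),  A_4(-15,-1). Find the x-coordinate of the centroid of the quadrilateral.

142/63

Apply the shoelace (surveyor's) formula. First the cross-terms c_i = x_i·y_{i+1} − x_{i+1}·y_i:
  70, 120, 216, 14  ⇒  2A = 420, A = 210.
Then Σ (x_i + x_{i+1})·c_i = 2840, so x̄ = 2840 / (6·210) = 142/63.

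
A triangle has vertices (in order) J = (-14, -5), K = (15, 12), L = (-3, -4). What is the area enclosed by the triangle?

79

Σ = (-93) + (-24) + (-41) = -158
Area = |Σ|/2 = 79.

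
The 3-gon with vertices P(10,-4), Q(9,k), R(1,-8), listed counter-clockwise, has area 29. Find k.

2

The doubled signed area Σ (x_i y_{i+1} − x_{i+1} y_i) is linear in k.
With k=0 it equals 40; the coefficient of k is 9 (from the two edges through Q).
So 9·k + 40 = 2·29 = 58 ⇒ k = 2.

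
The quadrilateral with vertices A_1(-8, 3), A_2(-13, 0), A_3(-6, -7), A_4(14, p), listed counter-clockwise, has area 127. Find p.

Write out the shoelace sum; only the two edges meeting at A_4 involve p:
2·Area = [((-6)·p − 14·(-7)) + (14·3 − (-8)·p)] + 130
       = 2·p + 270 = 254
⇒ p = -8.

-8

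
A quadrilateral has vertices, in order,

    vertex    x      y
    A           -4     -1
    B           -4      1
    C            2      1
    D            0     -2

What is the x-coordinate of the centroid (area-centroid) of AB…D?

Apply the shoelace formula. First the cross-terms c_i = x_i·y_{i+1} − x_{i+1}·y_i:
  -8, -6, -4, -8  ⇒  2A = -26, A = -13.
Then Σ (x_i + x_{i+1})·c_i = 100, so x̄ = 100 / (6·(-13)) = -50/39.

-50/39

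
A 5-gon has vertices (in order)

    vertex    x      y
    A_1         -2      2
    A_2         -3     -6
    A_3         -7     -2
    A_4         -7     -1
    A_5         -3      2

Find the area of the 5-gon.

A_1→A_2: (-2)(-6) − (-3)(2) = 18
A_2→A_3: (-3)(-2) − (-7)(-6) = -36
A_3→A_4: (-7)(-1) − (-7)(-2) = -7
A_4→A_5: (-7)(2) − (-3)(-1) = -17
A_5→A_1: (-3)(2) − (-2)(2) = -2
Σ = -44
Area = |Σ|/2 = 22.

22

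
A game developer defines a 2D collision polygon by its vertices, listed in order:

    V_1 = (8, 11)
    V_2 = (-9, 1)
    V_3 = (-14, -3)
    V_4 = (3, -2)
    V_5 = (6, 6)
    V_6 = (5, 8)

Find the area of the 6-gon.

Apply Gauss's area formula: 2A = Σ (x_i·y_{i+1} − x_{i+1}·y_i), indices taken mod 6.
Σ = (107) + (41) + (37) + (30) + (18) + (-9) = 224
Area = |Σ|/2 = 112.

112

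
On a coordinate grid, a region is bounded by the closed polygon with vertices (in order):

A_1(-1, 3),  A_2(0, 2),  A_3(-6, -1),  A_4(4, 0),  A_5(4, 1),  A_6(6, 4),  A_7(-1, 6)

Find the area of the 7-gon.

Apply the shoelace formula: 2A = Σ (x_i·y_{i+1} − x_{i+1}·y_i), indices taken mod 7.
Cross-terms: -2, 12, 4, 4, 10, 40, 3  ⇒  Σ = 71
Area = |Σ|/2 = 35.5.

35.5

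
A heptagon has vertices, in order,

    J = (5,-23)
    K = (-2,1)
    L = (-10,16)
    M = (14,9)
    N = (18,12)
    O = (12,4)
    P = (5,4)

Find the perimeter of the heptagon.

|JK| = √((-7)² + (24)²) = √625 = 25
|KL| = √((-8)² + (15)²) = √289 = 17
|LM| = √((24)² + (-7)²) = √625 = 25
|MN| = √((4)² + (3)²) = √25 = 5
|NO| = √((-6)² + (-8)²) = √100 = 10
|OP| = √((-7)² + (0)²) = √49 = 7
|PJ| = √((0)² + (-27)²) = √729 = 27
Perimeter = 25 + 17 + 25 + 5 + 10 + 7 + 27 = 116.

116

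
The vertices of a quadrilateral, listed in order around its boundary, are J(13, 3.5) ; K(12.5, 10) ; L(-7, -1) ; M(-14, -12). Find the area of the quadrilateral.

Σ = (86.25) + (57.5) + (70) + (107) = 320.75
Area = |Σ|/2 = 160.375.

160.375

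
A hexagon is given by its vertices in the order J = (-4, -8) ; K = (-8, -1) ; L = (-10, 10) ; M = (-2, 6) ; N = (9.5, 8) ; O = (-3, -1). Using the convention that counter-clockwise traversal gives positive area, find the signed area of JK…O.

Σ = (-60) + (-90) + (-40) + (-73) + (14.5) + (20) = -228.5
Signed area = Σ/2 = -114.25 (negative ⇒ clockwise traversal).

-114.25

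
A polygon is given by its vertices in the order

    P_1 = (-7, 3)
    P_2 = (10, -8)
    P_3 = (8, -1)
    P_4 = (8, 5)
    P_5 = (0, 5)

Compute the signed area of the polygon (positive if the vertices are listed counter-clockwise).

Apply Gauss's area formula: 2A = Σ (x_i·y_{i+1} − x_{i+1}·y_i), indices taken mod 5.
Cross-terms: 26, 54, 48, 40, 35  ⇒  Σ = 203
Signed area = Σ/2 = 101.5 (positive ⇒ counter-clockwise traversal).

101.5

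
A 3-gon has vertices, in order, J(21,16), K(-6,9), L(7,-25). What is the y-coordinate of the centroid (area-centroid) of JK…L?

Apply Gauss's area formula. First the cross-terms c_i = x_i·y_{i+1} − x_{i+1}·y_i:
  285, 87, 637  ⇒  2A = 1009, A = 504.5.
Then Σ (y_i + y_{i+1})·c_i = 0, so ȳ = 0 / (6·504.5) = 0.

0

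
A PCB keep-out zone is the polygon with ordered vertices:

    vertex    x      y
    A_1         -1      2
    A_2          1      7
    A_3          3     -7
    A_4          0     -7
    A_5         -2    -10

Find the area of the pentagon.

43

A_1→A_2: (-1)(7) − (1)(2) = -9
A_2→A_3: (1)(-7) − (3)(7) = -28
A_3→A_4: (3)(-7) − (0)(-7) = -21
A_4→A_5: (0)(-10) − (-2)(-7) = -14
A_5→A_1: (-2)(2) − (-1)(-10) = -14
Σ = -86
Area = |Σ|/2 = 43.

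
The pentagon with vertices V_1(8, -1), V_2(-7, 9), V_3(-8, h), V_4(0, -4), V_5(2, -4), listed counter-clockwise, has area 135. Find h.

The doubled signed area Σ (x_i y_{i+1} − x_{i+1} y_i) is linear in h.
With h=0 it equals 207; the coefficient of h is -7 (from the two edges through V_3).
So -7·h + 207 = 2·135 = 270 ⇒ h = -9.

-9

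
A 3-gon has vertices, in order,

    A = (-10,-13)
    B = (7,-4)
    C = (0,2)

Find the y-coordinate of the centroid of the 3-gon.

Apply the shoelace (surveyor's) formula. First the cross-terms c_i = x_i·y_{i+1} − x_{i+1}·y_i:
  131, 14, 20  ⇒  2A = 165, A = 82.5.
Then Σ (y_i + y_{i+1})·c_i = -2475, so ȳ = -2475 / (6·82.5) = -5.

-5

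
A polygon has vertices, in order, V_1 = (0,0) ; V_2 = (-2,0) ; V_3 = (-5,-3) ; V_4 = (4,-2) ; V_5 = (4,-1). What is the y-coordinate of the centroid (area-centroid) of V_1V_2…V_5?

Apply Gauss's area formula. First the cross-terms c_i = x_i·y_{i+1} − x_{i+1}·y_i:
  0, 6, 22, 4, 0  ⇒  2A = 32, A = 16.
Then Σ (y_i + y_{i+1})·c_i = -140, so ȳ = -140 / (6·16) = -35/24.

-35/24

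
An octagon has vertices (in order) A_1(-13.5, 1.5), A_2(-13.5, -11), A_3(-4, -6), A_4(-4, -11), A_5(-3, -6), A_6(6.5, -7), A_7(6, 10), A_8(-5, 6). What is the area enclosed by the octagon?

271.625

Apply the shoelace formula: 2A = Σ (x_i·y_{i+1} − x_{i+1}·y_i), indices taken mod 8.
Cross-terms: 168.75, 37, 20, -9, 60, 107, 86, 73.5  ⇒  Σ = 543.25
Area = |Σ|/2 = 271.625.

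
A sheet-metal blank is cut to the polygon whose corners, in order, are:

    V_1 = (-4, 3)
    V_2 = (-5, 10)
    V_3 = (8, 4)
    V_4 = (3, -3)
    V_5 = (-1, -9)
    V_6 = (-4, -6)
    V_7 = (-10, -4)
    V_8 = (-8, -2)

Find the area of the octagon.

154.5

Apply the shoelace formula: 2A = Σ (x_i·y_{i+1} − x_{i+1}·y_i), indices taken mod 8.
Σ = (-25) + (-100) + (-36) + (-30) + (-30) + (-44) + (-12) + (-32) = -309
Area = |Σ|/2 = 154.5.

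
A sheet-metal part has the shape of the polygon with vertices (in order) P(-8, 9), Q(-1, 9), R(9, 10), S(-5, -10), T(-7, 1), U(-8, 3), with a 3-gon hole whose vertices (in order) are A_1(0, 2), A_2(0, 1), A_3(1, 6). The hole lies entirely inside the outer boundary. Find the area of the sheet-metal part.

Outer boundary:
Apply Gauss's area formula: 2A = Σ (x_i·y_{i+1} − x_{i+1}·y_i), indices taken mod 6.
Σ = (-63) + (-91) + (-40) + (-75) + (-13) + (-48) = -330
Area = |Σ|/2 = 165.
Hole:
Apply the surveyor's formula: 2A = Σ (x_i·y_{i+1} − x_{i+1}·y_i), indices taken mod 3.
Σ = (0) + (-1) + (2) = 1
Area = |Σ|/2 = 0.5.
Net area = 165 − 0.5 = 164.5.

164.5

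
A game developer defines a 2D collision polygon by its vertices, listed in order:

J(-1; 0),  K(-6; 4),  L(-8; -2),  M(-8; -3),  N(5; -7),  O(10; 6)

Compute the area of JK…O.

Apply the shoelace formula: 2A = Σ (x_i·y_{i+1} − x_{i+1}·y_i), indices taken mod 6.
Σ = (-4) + (44) + (8) + (71) + (100) + (6) = 225
Area = |Σ|/2 = 112.5.

112.5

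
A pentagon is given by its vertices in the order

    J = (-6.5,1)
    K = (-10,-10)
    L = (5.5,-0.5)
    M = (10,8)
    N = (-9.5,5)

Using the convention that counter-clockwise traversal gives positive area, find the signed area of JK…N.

Apply the shoelace formula: 2A = Σ (x_i·y_{i+1} − x_{i+1}·y_i), indices taken mod 5.
Cross-terms: 75, 60, 49, 126, 23  ⇒  Σ = 333
Signed area = Σ/2 = 166.5 (positive ⇒ counter-clockwise traversal).

166.5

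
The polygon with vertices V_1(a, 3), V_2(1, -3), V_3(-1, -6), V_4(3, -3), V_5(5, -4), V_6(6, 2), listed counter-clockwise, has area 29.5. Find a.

Write out the shoelace sum; only the two edges meeting at V_1 involve a:
2·Area = [(6·3 − a·2) + (a·(-3) − 1·3)] + 49
       = -5·a + 64 = 59
⇒ a = 1.

1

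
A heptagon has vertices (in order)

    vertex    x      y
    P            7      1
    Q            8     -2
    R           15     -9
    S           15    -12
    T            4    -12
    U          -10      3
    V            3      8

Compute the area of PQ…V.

245.5

Apply the shoelace formula: 2A = Σ (x_i·y_{i+1} − x_{i+1}·y_i), indices taken mod 7.
P→Q: (7)(-2) − (8)(1) = -22
Q→R: (8)(-9) − (15)(-2) = -42
R→S: (15)(-12) − (15)(-9) = -45
S→T: (15)(-12) − (4)(-12) = -132
T→U: (4)(3) − (-10)(-12) = -108
U→V: (-10)(8) − (3)(3) = -89
V→P: (3)(1) − (7)(8) = -53
Σ = -491
Area = |Σ|/2 = 245.5.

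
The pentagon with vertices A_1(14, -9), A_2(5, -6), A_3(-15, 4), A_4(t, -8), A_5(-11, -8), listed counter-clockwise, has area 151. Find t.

-14

The doubled signed area Σ (x_i y_{i+1} − x_{i+1} y_i) is linear in t.
With t=0 it equals 134; the coefficient of t is -12 (from the two edges through A_4).
So -12·t + 134 = 2·151 = 302 ⇒ t = -14.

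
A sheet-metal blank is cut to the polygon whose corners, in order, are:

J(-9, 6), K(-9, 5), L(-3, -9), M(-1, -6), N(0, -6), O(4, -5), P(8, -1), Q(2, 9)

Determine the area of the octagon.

Apply Gauss's area formula: 2A = Σ (x_i·y_{i+1} − x_{i+1}·y_i), indices taken mod 8.
Cross-terms: 9, 96, 9, 6, 24, 36, 74, 93  ⇒  Σ = 347
Area = |Σ|/2 = 173.5.

173.5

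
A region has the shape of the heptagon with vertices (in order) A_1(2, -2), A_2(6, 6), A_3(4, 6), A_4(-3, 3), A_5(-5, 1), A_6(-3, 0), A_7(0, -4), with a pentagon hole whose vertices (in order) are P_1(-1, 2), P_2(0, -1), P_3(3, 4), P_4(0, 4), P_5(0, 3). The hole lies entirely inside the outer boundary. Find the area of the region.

Outer boundary:
Apply Gauss's area formula: 2A = Σ (x_i·y_{i+1} − x_{i+1}·y_i), indices taken mod 7.
Σ = (24) + (12) + (30) + (12) + (3) + (12) + (8) = 101
Area = |Σ|/2 = 50.5.
Hole:
Σ = (1) + (3) + (12) + (0) + (3) = 19
Area = |Σ|/2 = 9.5.
Net area = 50.5 − 9.5 = 41.

41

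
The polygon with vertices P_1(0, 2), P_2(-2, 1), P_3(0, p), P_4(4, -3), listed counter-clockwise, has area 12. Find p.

The doubled signed area Σ (x_i y_{i+1} − x_{i+1} y_i) is linear in p.
With p=0 it equals 12; the coefficient of p is -6 (from the two edges through P_3).
So -6·p + 12 = 2·12 = 24 ⇒ p = -2.

-2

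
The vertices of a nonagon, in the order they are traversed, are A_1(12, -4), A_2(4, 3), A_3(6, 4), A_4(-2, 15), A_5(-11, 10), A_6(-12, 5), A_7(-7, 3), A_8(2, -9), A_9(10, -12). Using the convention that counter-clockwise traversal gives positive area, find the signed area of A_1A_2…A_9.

292

Apply the shoelace formula: 2A = Σ (x_i·y_{i+1} − x_{i+1}·y_i), indices taken mod 9.
Σ = (52) + (-2) + (98) + (145) + (65) + (-1) + (57) + (66) + (104) = 584
Signed area = Σ/2 = 292 (positive ⇒ counter-clockwise traversal).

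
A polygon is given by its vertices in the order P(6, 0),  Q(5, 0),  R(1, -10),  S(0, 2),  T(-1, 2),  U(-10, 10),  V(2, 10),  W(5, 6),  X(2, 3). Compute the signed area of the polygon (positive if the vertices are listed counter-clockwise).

-104.5

Cross-terms: 0, -50, 2, 2, 10, -120, -38, 3, -18  ⇒  Σ = -209
Signed area = Σ/2 = -104.5 (negative ⇒ clockwise traversal).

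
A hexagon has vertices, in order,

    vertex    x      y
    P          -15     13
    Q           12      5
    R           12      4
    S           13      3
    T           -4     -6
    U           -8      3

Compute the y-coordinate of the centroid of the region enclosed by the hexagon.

412/111

Apply the shoelace formula. First the cross-terms c_i = x_i·y_{i+1} − x_{i+1}·y_i:
  -231, -12, -16, -66, -60, -59  ⇒  2A = -444, A = -222.
Then Σ (y_i + y_{i+1})·c_i = -4944, so ȳ = -4944 / (6·(-222)) = 412/111.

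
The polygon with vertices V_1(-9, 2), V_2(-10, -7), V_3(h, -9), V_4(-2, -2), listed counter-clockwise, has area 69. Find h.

The doubled signed area Σ (x_i y_{i+1} − x_{i+1} y_i) is linear in h.
With h=0 it equals 133; the coefficient of h is 5 (from the two edges through V_3).
So 5·h + 133 = 2·69 = 138 ⇒ h = 1.

1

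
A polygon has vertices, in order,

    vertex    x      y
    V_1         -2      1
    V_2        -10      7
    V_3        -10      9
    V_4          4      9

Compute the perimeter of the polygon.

|V_1V_2| = √((-8)² + (6)²) = √100 = 10
|V_2V_3| = √((0)² + (2)²) = √4 = 2
|V_3V_4| = √((14)² + (0)²) = √196 = 14
|V_4V_1| = √((-6)² + (-8)²) = √100 = 10
Perimeter = 10 + 2 + 14 + 10 = 36.

36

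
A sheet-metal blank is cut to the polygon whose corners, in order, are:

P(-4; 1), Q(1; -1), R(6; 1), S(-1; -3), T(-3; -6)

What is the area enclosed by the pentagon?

Apply the shoelace (surveyor's) formula: 2A = Σ (x_i·y_{i+1} − x_{i+1}·y_i), indices taken mod 5.
Σ = (3) + (7) + (-17) + (-3) + (-27) = -37
Area = |Σ|/2 = 18.5.

18.5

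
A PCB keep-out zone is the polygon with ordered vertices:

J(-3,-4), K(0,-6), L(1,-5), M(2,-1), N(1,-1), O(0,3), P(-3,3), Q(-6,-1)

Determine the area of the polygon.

Apply the shoelace (surveyor's) formula: 2A = Σ (x_i·y_{i+1} − x_{i+1}·y_i), indices taken mod 8.
Cross-terms: 18, 6, 9, -1, 3, 9, 21, 21  ⇒  Σ = 86
Area = |Σ|/2 = 43.

43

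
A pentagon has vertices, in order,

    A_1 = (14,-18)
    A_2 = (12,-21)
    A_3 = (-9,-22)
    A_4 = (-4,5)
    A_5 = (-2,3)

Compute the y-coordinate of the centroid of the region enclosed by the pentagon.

Apply the surveyor's formula. First the cross-terms c_i = x_i·y_{i+1} − x_{i+1}·y_i:
  -78, -453, -133, -2, -6  ⇒  2A = -672, A = -336.
Then Σ (y_i + y_{i+1})·c_i = 24856, so ȳ = 24856 / (6·(-336)) = -3107/252.

-3107/252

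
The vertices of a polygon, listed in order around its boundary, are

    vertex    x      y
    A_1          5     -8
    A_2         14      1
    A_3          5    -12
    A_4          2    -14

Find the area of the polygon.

Apply the shoelace formula: 2A = Σ (x_i·y_{i+1} − x_{i+1}·y_i), indices taken mod 4.
Σ = (117) + (-173) + (-46) + (54) = -48
Area = |Σ|/2 = 24.

24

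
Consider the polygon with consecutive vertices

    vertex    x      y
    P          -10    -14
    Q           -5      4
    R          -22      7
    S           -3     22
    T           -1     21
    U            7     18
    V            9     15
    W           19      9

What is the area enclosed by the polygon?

581.5

Cross-terms: -110, 53, -463, -41, -165, -57, -204, -176  ⇒  Σ = -1163
Area = |Σ|/2 = 581.5.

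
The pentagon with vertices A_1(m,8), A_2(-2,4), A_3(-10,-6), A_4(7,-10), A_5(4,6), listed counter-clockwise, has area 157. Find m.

Write out the shoelace sum; only the two edges meeting at A_1 involve m:
2·Area = [(4·8 − m·6) + (m·4 − (-2)·8)] + 276
       = -2·m + 324 = 314
⇒ m = 5.

5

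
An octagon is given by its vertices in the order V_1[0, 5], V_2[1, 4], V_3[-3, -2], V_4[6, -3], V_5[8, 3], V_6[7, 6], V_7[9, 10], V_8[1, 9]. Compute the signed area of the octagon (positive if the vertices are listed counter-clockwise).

Σ = (-5) + (10) + (21) + (42) + (27) + (16) + (71) + (5) = 187
Signed area = Σ/2 = 93.5 (positive ⇒ counter-clockwise traversal).

93.5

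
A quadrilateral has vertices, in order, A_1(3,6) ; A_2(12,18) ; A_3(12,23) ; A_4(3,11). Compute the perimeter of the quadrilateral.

|A_1A_2| = √((9)² + (12)²) = √225 = 15
|A_2A_3| = √((0)² + (5)²) = √25 = 5
|A_3A_4| = √((-9)² + (-12)²) = √225 = 15
|A_4A_1| = √((0)² + (-5)²) = √25 = 5
Perimeter = 15 + 5 + 15 + 5 = 40.

40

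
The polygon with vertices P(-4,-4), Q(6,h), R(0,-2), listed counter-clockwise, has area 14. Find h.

Write out the shoelace sum; only the two edges meeting at Q involve h:
2·Area = [((-4)·h − 6·(-4)) + (6·(-2) − 0·h)] + -8
       = -4·h + 4 = 28
⇒ h = -6.

-6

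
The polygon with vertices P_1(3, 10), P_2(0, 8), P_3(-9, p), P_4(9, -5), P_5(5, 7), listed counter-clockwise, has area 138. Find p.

-2

Write out the shoelace sum; only the two edges meeting at P_3 involve p:
2·Area = [(0·p − (-9)·8) + ((-9)·(-5) − 9·p)] + 141
       = -9·p + 258 = 276
⇒ p = -2.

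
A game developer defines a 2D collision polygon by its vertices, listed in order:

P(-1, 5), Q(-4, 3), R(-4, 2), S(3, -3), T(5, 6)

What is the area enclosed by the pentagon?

P→Q: (-1)(3) − (-4)(5) = 17
Q→R: (-4)(2) − (-4)(3) = 4
R→S: (-4)(-3) − (3)(2) = 6
S→T: (3)(6) − (5)(-3) = 33
T→P: (5)(5) − (-1)(6) = 31
Σ = 91
Area = |Σ|/2 = 45.5.

45.5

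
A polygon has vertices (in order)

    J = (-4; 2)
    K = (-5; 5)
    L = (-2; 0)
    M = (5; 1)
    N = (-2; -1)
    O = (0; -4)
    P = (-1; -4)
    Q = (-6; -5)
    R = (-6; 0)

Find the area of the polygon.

Cross-terms: -10, 10, -2, -3, 8, -4, -19, -30, -12  ⇒  Σ = -62
Area = |Σ|/2 = 31.

31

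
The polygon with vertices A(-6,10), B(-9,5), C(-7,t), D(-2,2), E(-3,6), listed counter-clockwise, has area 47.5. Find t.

-2

Write out the shoelace sum; only the two edges meeting at C involve t:
2·Area = [((-9)·t − (-7)·5) + ((-7)·2 − (-2)·t)] + 60
       = -7·t + 81 = 95
⇒ t = -2.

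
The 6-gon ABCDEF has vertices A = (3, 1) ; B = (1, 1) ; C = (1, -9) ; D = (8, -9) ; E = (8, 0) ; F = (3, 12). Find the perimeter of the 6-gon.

52

|AB| = √((-2)² + (0)²) = √4 = 2
|BC| = √((0)² + (-10)²) = √100 = 10
|CD| = √((7)² + (0)²) = √49 = 7
|DE| = √((0)² + (9)²) = √81 = 9
|EF| = √((-5)² + (12)²) = √169 = 13
|FA| = √((0)² + (-11)²) = √121 = 11
Perimeter = 2 + 10 + 7 + 9 + 13 + 11 = 52.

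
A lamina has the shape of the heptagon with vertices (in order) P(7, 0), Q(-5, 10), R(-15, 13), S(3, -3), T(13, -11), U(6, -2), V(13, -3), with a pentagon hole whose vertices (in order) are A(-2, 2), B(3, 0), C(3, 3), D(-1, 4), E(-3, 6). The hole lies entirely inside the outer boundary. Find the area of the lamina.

103

Outer boundary:
Σ = (70) + (85) + (6) + (6) + (40) + (8) + (21) = 236
Area = |Σ|/2 = 118.
Hole:
Σ = (-6) + (9) + (15) + (6) + (6) = 30
Area = |Σ|/2 = 15.
Net area = 118 − 15 = 103.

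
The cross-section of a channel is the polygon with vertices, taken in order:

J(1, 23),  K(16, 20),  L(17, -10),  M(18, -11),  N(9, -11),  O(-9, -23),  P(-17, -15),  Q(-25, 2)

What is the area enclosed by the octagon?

Apply Gauss's area formula: 2A = Σ (x_i·y_{i+1} − x_{i+1}·y_i), indices taken mod 8.
Cross-terms: -348, -500, -7, -99, -306, -256, -409, -577  ⇒  Σ = -2502
Area = |Σ|/2 = 1251.

1251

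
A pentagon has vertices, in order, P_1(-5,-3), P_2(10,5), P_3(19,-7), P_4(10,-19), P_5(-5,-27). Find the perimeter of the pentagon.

88

|P_1P_2| = √((15)² + (8)²) = √289 = 17
|P_2P_3| = √((9)² + (-12)²) = √225 = 15
|P_3P_4| = √((-9)² + (-12)²) = √225 = 15
|P_4P_5| = √((-15)² + (-8)²) = √289 = 17
|P_5P_1| = √((0)² + (24)²) = √576 = 24
Perimeter = 17 + 15 + 15 + 17 + 24 = 88.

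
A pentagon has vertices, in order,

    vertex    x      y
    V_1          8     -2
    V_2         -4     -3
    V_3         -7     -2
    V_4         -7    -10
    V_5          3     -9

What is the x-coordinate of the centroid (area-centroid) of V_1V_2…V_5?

Apply the surveyor's formula. First the cross-terms c_i = x_i·y_{i+1} − x_{i+1}·y_i:
  -32, -13, 56, 93, 66  ⇒  2A = 170, A = 85.
Then Σ (x_i + x_{i+1})·c_i = -415, so x̄ = -415 / (6·85) = -83/102.

-83/102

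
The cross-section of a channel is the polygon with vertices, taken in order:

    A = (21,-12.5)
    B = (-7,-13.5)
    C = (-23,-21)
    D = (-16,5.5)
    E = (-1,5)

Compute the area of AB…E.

A→B: (21)(-13.5) − (-7)(-12.5) = -371
B→C: (-7)(-21) − (-23)(-13.5) = -163.5
C→D: (-23)(5.5) − (-16)(-21) = -462.5
D→E: (-16)(5) − (-1)(5.5) = -74.5
E→A: (-1)(-12.5) − (21)(5) = -92.5
Σ = -1164
Area = |Σ|/2 = 582.

582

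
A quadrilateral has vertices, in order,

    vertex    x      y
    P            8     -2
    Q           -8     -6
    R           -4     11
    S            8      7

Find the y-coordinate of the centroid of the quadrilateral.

16/7

Apply the surveyor's formula. First the cross-terms c_i = x_i·y_{i+1} − x_{i+1}·y_i:
  -64, -112, -116, -72  ⇒  2A = -364, A = -182.
Then Σ (y_i + y_{i+1})·c_i = -2496, so ȳ = -2496 / (6·(-182)) = 16/7.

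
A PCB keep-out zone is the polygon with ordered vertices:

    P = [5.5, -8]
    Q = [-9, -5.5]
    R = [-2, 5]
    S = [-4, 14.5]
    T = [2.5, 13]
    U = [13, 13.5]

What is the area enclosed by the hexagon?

284.5

Σ = (-102.25) + (-56) + (-9) + (-88.25) + (-135.25) + (-178.25) = -569
Area = |Σ|/2 = 284.5.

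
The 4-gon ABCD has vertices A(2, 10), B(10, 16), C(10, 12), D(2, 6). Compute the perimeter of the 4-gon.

28

|AB| = √((8)² + (6)²) = √100 = 10
|BC| = √((0)² + (-4)²) = √16 = 4
|CD| = √((-8)² + (-6)²) = √100 = 10
|DA| = √((0)² + (4)²) = √16 = 4
Perimeter = 10 + 4 + 10 + 4 = 28.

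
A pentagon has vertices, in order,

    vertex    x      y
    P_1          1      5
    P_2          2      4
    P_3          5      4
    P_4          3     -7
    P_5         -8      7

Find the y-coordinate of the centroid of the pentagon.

Apply Gauss's area formula. First the cross-terms c_i = x_i·y_{i+1} − x_{i+1}·y_i:
  -6, -12, -47, -35, -47  ⇒  2A = -147, A = -73.5.
Then Σ (y_i + y_{i+1})·c_i = -573, so ȳ = -573 / (6·(-73.5)) = 191/147.

191/147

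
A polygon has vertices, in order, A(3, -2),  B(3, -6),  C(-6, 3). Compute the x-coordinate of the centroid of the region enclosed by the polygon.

Apply the shoelace formula. First the cross-terms c_i = x_i·y_{i+1} − x_{i+1}·y_i:
  -12, -27, 3  ⇒  2A = -36, A = -18.
Then Σ (x_i + x_{i+1})·c_i = 0, so x̄ = 0 / (6·(-18)) = 0.

0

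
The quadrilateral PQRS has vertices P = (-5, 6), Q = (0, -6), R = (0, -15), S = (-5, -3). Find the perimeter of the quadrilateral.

44

|PQ| = √((5)² + (-12)²) = √169 = 13
|QR| = √((0)² + (-9)²) = √81 = 9
|RS| = √((-5)² + (12)²) = √169 = 13
|SP| = √((0)² + (9)²) = √81 = 9
Perimeter = 13 + 9 + 13 + 9 = 44.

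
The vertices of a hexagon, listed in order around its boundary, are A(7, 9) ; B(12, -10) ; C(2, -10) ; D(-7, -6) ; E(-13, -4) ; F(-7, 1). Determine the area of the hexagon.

260.5

Cross-terms: -178, -100, -82, -50, -41, -70  ⇒  Σ = -521
Area = |Σ|/2 = 260.5.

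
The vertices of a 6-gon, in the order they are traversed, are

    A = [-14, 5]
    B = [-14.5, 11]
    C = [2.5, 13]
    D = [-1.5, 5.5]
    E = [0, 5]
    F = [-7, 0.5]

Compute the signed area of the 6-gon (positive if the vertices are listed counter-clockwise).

Apply the surveyor's formula: 2A = Σ (x_i·y_{i+1} − x_{i+1}·y_i), indices taken mod 6.
A→B: (-14)(11) − (-14.5)(5) = -81.5
B→C: (-14.5)(13) − (2.5)(11) = -216
C→D: (2.5)(5.5) − (-1.5)(13) = 33.25
D→E: (-1.5)(5) − (0)(5.5) = -7.5
E→F: (0)(0.5) − (-7)(5) = 35
F→A: (-7)(5) − (-14)(0.5) = -28
Σ = -264.75
Signed area = Σ/2 = -132.375 (negative ⇒ clockwise traversal).

-132.375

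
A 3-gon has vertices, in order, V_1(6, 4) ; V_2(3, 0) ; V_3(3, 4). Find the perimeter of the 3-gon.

12

|V_1V_2| = √((-3)² + (-4)²) = √25 = 5
|V_2V_3| = √((0)² + (4)²) = √16 = 4
|V_3V_1| = √((3)² + (0)²) = √9 = 3
Perimeter = 5 + 4 + 3 = 12.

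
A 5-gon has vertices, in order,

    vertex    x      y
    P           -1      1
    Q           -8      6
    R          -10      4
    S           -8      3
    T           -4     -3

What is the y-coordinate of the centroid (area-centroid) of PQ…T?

322/183

Apply the shoelace formula. First the cross-terms c_i = x_i·y_{i+1} − x_{i+1}·y_i:
  2, 28, 2, 36, -7  ⇒  2A = 61, A = 30.5.
Then Σ (y_i + y_{i+1})·c_i = 322, so ȳ = 322 / (6·30.5) = 322/183.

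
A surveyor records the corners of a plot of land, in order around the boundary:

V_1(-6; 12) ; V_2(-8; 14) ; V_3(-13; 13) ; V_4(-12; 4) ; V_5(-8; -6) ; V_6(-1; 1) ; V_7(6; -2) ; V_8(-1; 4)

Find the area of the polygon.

Apply Gauss's area formula: 2A = Σ (x_i·y_{i+1} − x_{i+1}·y_i), indices taken mod 8.
Cross-terms: 12, 78, 104, 104, -14, -4, 22, 12  ⇒  Σ = 314
Area = |Σ|/2 = 157.

157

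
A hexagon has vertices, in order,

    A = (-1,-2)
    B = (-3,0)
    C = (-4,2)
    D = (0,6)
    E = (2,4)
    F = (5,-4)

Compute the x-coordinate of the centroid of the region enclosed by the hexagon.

19/45

Apply the shoelace formula. First the cross-terms c_i = x_i·y_{i+1} − x_{i+1}·y_i:
  -6, -6, -24, -12, -28, -14  ⇒  2A = -90, A = -45.
Then Σ (x_i + x_{i+1})·c_i = -114, so x̄ = -114 / (6·(-45)) = 19/45.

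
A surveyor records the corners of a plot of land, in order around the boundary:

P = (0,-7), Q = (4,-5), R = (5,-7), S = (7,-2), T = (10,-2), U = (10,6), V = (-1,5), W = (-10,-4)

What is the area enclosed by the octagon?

165

Apply Gauss's area formula: 2A = Σ (x_i·y_{i+1} − x_{i+1}·y_i), indices taken mod 8.
P→Q: (0)(-5) − (4)(-7) = 28
Q→R: (4)(-7) − (5)(-5) = -3
R→S: (5)(-2) − (7)(-7) = 39
S→T: (7)(-2) − (10)(-2) = 6
T→U: (10)(6) − (10)(-2) = 80
U→V: (10)(5) − (-1)(6) = 56
V→W: (-1)(-4) − (-10)(5) = 54
W→P: (-10)(-7) − (0)(-4) = 70
Σ = 330
Area = |Σ|/2 = 165.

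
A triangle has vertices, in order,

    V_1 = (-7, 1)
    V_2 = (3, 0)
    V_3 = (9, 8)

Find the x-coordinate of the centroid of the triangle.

5/3

Apply the shoelace (surveyor's) formula. First the cross-terms c_i = x_i·y_{i+1} − x_{i+1}·y_i:
  -3, 24, 65  ⇒  2A = 86, A = 43.
Then Σ (x_i + x_{i+1})·c_i = 430, so x̄ = 430 / (6·43) = 5/3.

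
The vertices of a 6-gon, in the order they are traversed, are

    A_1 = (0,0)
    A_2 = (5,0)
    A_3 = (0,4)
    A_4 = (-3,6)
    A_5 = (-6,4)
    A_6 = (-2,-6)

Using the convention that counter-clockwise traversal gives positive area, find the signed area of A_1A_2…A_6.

50

Apply Gauss's area formula: 2A = Σ (x_i·y_{i+1} − x_{i+1}·y_i), indices taken mod 6.
Σ = (0) + (20) + (12) + (24) + (44) + (0) = 100
Signed area = Σ/2 = 50 (positive ⇒ counter-clockwise traversal).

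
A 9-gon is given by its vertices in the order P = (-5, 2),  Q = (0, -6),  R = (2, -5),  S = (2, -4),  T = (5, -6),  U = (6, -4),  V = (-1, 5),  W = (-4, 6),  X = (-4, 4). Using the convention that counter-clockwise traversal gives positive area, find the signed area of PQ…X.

Σ = (30) + (12) + (2) + (8) + (16) + (26) + (14) + (8) + (12) = 128
Signed area = Σ/2 = 64 (positive ⇒ counter-clockwise traversal).

64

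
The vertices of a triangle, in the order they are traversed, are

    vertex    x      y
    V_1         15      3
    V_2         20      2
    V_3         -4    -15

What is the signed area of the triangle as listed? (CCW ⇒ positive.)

-54.5

Apply Gauss's area formula: 2A = Σ (x_i·y_{i+1} − x_{i+1}·y_i), indices taken mod 3.
Σ = (-30) + (-292) + (213) = -109
Signed area = Σ/2 = -54.5 (negative ⇒ clockwise traversal).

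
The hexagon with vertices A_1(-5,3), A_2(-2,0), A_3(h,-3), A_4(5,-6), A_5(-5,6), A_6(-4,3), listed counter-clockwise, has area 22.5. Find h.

The doubled signed area Σ (x_i y_{i+1} − x_{i+1} y_i) is linear in h.
With h=0 it equals 39; the coefficient of h is -6 (from the two edges through A_3).
So -6·h + 39 = 2·22.5 = 45 ⇒ h = -1.

-1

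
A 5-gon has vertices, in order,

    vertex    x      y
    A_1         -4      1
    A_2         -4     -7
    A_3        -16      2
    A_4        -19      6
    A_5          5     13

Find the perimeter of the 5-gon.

68

|A_1A_2| = √((0)² + (-8)²) = √64 = 8
|A_2A_3| = √((-12)² + (9)²) = √225 = 15
|A_3A_4| = √((-3)² + (4)²) = √25 = 5
|A_4A_5| = √((24)² + (7)²) = √625 = 25
|A_5A_1| = √((-9)² + (-12)²) = √225 = 15
Perimeter = 8 + 15 + 5 + 25 + 15 = 68.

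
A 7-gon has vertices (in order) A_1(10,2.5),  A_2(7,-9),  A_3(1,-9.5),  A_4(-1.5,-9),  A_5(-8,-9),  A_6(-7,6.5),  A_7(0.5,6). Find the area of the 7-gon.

Apply the shoelace (surveyor's) formula: 2A = Σ (x_i·y_{i+1} − x_{i+1}·y_i), indices taken mod 7.
Σ = (-107.5) + (-57.5) + (-23.25) + (-58.5) + (-115) + (-45.25) + (-58.75) = -465.75
Area = |Σ|/2 = 232.875.

232.875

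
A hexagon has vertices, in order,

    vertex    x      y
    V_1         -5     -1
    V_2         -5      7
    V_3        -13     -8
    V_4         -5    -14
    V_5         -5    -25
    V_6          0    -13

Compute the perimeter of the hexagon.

72

|V_1V_2| = √((0)² + (8)²) = √64 = 8
|V_2V_3| = √((-8)² + (-15)²) = √289 = 17
|V_3V_4| = √((8)² + (-6)²) = √100 = 10
|V_4V_5| = √((0)² + (-11)²) = √121 = 11
|V_5V_6| = √((5)² + (12)²) = √169 = 13
|V_6V_1| = √((-5)² + (12)²) = √169 = 13
Perimeter = 8 + 17 + 10 + 11 + 13 + 13 = 72.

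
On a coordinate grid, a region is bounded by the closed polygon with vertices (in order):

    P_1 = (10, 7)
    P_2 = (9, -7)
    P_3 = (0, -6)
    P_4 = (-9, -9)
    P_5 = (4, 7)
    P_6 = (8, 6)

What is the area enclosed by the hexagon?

Cross-terms: -133, -54, -54, -27, -32, -4  ⇒  Σ = -304
Area = |Σ|/2 = 152.

152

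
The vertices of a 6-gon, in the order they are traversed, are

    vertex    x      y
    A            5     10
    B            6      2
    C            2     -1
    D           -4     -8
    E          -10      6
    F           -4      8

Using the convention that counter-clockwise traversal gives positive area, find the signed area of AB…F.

-160

Apply the shoelace formula: 2A = Σ (x_i·y_{i+1} − x_{i+1}·y_i), indices taken mod 6.
Σ = (-50) + (-10) + (-20) + (-104) + (-56) + (-80) = -320
Signed area = Σ/2 = -160 (negative ⇒ clockwise traversal).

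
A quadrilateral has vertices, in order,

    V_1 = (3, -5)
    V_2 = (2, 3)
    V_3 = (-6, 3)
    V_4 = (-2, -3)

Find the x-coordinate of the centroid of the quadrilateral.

-29/43

Apply the surveyor's formula. First the cross-terms c_i = x_i·y_{i+1} − x_{i+1}·y_i:
  19, 24, 24, 19  ⇒  2A = 86, A = 43.
Then Σ (x_i + x_{i+1})·c_i = -174, so x̄ = -174 / (6·43) = -29/43.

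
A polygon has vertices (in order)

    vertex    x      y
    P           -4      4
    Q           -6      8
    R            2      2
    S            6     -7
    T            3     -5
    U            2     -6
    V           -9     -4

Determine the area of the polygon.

96.5

Apply Gauss's area formula: 2A = Σ (x_i·y_{i+1} − x_{i+1}·y_i), indices taken mod 7.
Σ = (-8) + (-28) + (-26) + (-9) + (-8) + (-62) + (-52) = -193
Area = |Σ|/2 = 96.5.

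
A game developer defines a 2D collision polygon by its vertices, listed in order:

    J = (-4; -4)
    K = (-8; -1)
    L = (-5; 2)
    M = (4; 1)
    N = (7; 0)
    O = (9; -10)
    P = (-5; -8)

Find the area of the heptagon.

Apply the shoelace formula: 2A = Σ (x_i·y_{i+1} − x_{i+1}·y_i), indices taken mod 7.
Σ = (-28) + (-21) + (-13) + (-7) + (-70) + (-122) + (-12) = -273
Area = |Σ|/2 = 136.5.

136.5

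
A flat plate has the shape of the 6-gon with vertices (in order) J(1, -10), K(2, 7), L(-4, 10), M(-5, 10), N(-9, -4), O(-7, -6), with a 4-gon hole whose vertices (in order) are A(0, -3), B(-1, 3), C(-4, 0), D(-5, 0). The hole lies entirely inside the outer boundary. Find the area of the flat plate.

136.5

Outer boundary:
Apply the surveyor's formula: 2A = Σ (x_i·y_{i+1} − x_{i+1}·y_i), indices taken mod 6.
Σ = (27) + (48) + (10) + (110) + (26) + (76) = 297
Area = |Σ|/2 = 148.5.
Hole:
Apply the shoelace formula: 2A = Σ (x_i·y_{i+1} − x_{i+1}·y_i), indices taken mod 4.
Σ = (-3) + (12) + (0) + (15) = 24
Area = |Σ|/2 = 12.
Net area = 148.5 − 12 = 136.5.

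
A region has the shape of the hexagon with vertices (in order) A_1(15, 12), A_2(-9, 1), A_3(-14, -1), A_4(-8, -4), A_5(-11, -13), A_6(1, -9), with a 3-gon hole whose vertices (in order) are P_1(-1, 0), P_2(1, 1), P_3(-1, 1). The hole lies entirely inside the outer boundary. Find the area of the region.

Outer boundary:
A_1→A_2: (15)(1) − (-9)(12) = 123
A_2→A_3: (-9)(-1) − (-14)(1) = 23
A_3→A_4: (-14)(-4) − (-8)(-1) = 48
A_4→A_5: (-8)(-13) − (-11)(-4) = 60
A_5→A_6: (-11)(-9) − (1)(-13) = 112
A_6→A_1: (1)(12) − (15)(-9) = 147
Σ = 513
Area = |Σ|/2 = 256.5.
Hole:
Apply the shoelace (surveyor's) formula: 2A = Σ (x_i·y_{i+1} − x_{i+1}·y_i), indices taken mod 3.
Σ = (-1) + (2) + (1) = 2
Area = |Σ|/2 = 1.
Net area = 256.5 − 1 = 255.5.

255.5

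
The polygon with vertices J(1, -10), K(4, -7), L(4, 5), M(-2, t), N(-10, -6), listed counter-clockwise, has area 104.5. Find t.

0

The doubled signed area Σ (x_i y_{i+1} − x_{i+1} y_i) is linear in t.
With t=0 it equals 209; the coefficient of t is 14 (from the two edges through M).
So 14·t + 209 = 2·104.5 = 209 ⇒ t = 0.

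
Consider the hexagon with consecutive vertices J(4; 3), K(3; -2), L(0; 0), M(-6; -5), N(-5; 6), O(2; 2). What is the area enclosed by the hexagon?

51

Cross-terms: -17, 0, 0, -61, -22, -2  ⇒  Σ = -102
Area = |Σ|/2 = 51.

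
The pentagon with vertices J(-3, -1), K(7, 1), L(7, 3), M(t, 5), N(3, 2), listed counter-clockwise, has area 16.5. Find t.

Write out the shoelace sum; only the two edges meeting at M involve t:
2·Area = [(7·5 − t·3) + (t·2 − 3·5)] + 21
       = -1·t + 41 = 33
⇒ t = 8.

8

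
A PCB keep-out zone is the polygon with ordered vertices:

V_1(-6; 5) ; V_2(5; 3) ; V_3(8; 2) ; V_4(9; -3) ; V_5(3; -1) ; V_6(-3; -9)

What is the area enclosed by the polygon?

Apply the shoelace (surveyor's) formula: 2A = Σ (x_i·y_{i+1} − x_{i+1}·y_i), indices taken mod 6.
Σ = (-43) + (-14) + (-42) + (0) + (-30) + (-69) = -198
Area = |Σ|/2 = 99.

99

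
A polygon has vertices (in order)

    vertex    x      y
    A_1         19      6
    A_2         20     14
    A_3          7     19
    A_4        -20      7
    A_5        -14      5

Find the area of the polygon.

338

Σ = (146) + (282) + (429) + (-2) + (-179) = 676
Area = |Σ|/2 = 338.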